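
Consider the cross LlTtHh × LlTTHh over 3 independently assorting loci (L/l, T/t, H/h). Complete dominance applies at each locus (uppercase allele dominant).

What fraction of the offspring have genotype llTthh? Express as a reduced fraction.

P(llTthh) = 1/32

LlTtHh gametes: LTH×1, LTh×1, LtH×1, Lth×1, lTH×1, lTh×1, ltH×1, lth×1
LlTTHh gametes: LTH×2, LTh×2, lTH×2, lTh×2
LlTtHh×LlTTHh grid (8·8=64): LLTTHH=2 LLTTHh=4 LLTThh=2 LLTtHH=2 LLTtHh=4 LLTthh=2 LlTTHH=4 LlTTHh=8 LlTThh=4 LlTtHH=4 LlTtHh=8 LlTthh=4 llTTHH=2 llTTHh=4 llTThh=2 llTtHH=2 llTtHh=4 llTthh=2
llTthh hits 2/64; gcd=2; 2÷2/64÷2 = 1/32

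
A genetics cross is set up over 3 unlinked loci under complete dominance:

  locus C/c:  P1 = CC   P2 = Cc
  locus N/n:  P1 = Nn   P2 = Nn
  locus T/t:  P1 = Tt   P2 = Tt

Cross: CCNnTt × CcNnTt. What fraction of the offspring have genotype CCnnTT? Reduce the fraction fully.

CCNnTt gametes: CNT×2, CNt×2, CnT×2, Cnt×2
CcNnTt gametes: CNT×1, CNt×1, CnT×1, Cnt×1, cNT×1, cNt×1, cnT×1, cnt×1
CCNnTt×CcNnTt grid (8·8=64): CCNNTT=2 CCNNTt=4 CCNNtt=2 CCNnTT=4 CCNnTt=8 CCNntt=4 CCnnTT=2 CCnnTt=4 CCnntt=2 CcNNTT=2 CcNNTt=4 CcNNtt=2 CcNnTT=4 CcNnTt=8 CcNntt=4 CcnnTT=2 CcnnTt=4 Ccnntt=2
CCnnTT hits 2/64; gcd=2; 2÷2/64÷2 = 1/32

P(CCnnTT) = 1/32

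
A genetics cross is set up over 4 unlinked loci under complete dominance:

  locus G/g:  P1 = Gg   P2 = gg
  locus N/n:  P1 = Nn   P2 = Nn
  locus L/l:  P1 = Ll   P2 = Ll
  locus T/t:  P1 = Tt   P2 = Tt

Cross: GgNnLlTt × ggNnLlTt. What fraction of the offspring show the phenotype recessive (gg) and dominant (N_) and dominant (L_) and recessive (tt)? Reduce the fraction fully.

GgNnLlTt gametes: GNLT×1, GNLt×1, GNlT×1, GNlt×1, GnLT×1, GnLt×1, GnlT×1, Gnlt×1, gNLT×1, gNLt×1, gNlT×1, gNlt×1, gnLT×1, gnLt×1, gnlT×1, gnlt×1
ggNnLlTt gametes: gNLT×2, gNLt×2, gNlT×2, gNlt×2, gnLT×2, gnLt×2, gnlT×2, gnlt×2
GgNnLlTt×ggNnLlTt grid (16·16=256): GgNNLLTT=2 GgNNLLTt=4 GgNNLLtt=2 GgNNLlTT=4 GgNNLlTt=8 GgNNLltt=4 GgNNllTT=2 GgNNllTt=4 GgNNlltt=2 GgNnLLTT=4 GgNnLLTt=8 GgNnLLtt=4 GgNnLlTT=8 GgNnLlTt=16 GgNnLltt=8 GgNnllTT=4 GgNnllTt=8 GgNnlltt=4 GgnnLLTT=2 GgnnLLTt=4 GgnnLLtt=2 GgnnLlTT=4 GgnnLlTt=8 GgnnLltt=4 GgnnllTT=2 GgnnllTt=4 Ggnnlltt=2 ggNNLLTT=2 ggNNLLTt=4 ggNNLLtt=2 ggNNLlTT=4 ggNNLlTt=8 ggNNLltt=4 ggNNllTT=2 ggNNllTt=4 ggNNlltt=2 ggNnLLTT=4 ggNnLLTt=8 ggNnLLtt=4 ggNnLlTT=8 ggNnLlTt=16 ggNnLltt=8 ggNnllTT=4 ggNnllTt=8 ggNnlltt=4 ggnnLLTT=2 ggnnLLTt=4 ggnnLLtt=2 ggnnLlTT=4 ggnnLlTt=8 ggnnLltt=4 ggnnllTT=2 ggnnllTt=4 ggnnlltt=2
gg N_ L_ tt hits 18/256; gcd=2; 18÷2/256÷2 = 9/128

P(gg N_ L_ tt) = 9/128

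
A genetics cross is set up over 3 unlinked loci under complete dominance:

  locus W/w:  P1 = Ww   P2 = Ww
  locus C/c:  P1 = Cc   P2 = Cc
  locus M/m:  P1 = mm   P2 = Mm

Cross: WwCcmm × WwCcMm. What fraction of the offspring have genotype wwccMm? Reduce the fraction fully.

P(wwccMm) = 1/32

WwCcmm gametes: WCm×2, Wcm×2, wCm×2, wcm×2
WwCcMm gametes: WCM×1, WCm×1, WcM×1, Wcm×1, wCM×1, wCm×1, wcM×1, wcm×1
WwCcmm×WwCcMm grid (8·8=64): WWCCMm=2 WWCCmm=2 WWCcMm=4 WWCcmm=4 WWccMm=2 WWccmm=2 WwCCMm=4 WwCCmm=4 WwCcMm=8 WwCcmm=8 WwccMm=4 Wwccmm=4 wwCCMm=2 wwCCmm=2 wwCcMm=4 wwCcmm=4 wwccMm=2 wwccmm=2
wwccMm hits 2/64; gcd=2; 2÷2/64÷2 = 1/32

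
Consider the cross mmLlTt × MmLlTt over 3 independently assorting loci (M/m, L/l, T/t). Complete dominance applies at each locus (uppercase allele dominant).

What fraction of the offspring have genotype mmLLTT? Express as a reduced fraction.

mmLlTt gametes: mLT×2, mLt×2, mlT×2, mlt×2
MmLlTt gametes: MLT×1, MLt×1, MlT×1, Mlt×1, mLT×1, mLt×1, mlT×1, mlt×1
mmLlTt×MmLlTt grid (8·8=64): MmLLTT=2 MmLLTt=4 MmLLtt=2 MmLlTT=4 MmLlTt=8 MmLltt=4 MmllTT=2 MmllTt=4 Mmlltt=2 mmLLTT=2 mmLLTt=4 mmLLtt=2 mmLlTT=4 mmLlTt=8 mmLltt=4 mmllTT=2 mmllTt=4 mmlltt=2
mmLLTT hits 2/64; gcd=2; 2÷2/64÷2 = 1/32

P(mmLLTT) = 1/32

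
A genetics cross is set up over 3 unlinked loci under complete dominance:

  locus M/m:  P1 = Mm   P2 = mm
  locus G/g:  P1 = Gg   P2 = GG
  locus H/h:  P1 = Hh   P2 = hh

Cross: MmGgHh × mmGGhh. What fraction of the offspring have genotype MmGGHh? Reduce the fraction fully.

MmGgHh gametes: MGH×1, MGh×1, MgH×1, Mgh×1, mGH×1, mGh×1, mgH×1, mgh×1
mmGGhh gametes: mGh×8
MmGgHh×mmGGhh grid (8·8=64): MmGGHh=8 MmGGhh=8 MmGgHh=8 MmGghh=8 mmGGHh=8 mmGGhh=8 mmGgHh=8 mmGghh=8
MmGGHh hits 8/64; gcd=8; 8÷8/64÷8 = 1/8

P(MmGGHh) = 1/8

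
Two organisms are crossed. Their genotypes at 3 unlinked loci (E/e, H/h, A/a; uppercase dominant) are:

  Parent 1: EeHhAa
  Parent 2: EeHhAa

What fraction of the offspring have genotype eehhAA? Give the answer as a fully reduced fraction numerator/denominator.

EeHhAa gametes: EHA×1, EHa×1, EhA×1, Eha×1, eHA×1, eHa×1, ehA×1, eha×1
EeHhAa gametes: EHA×1, EHa×1, EhA×1, Eha×1, eHA×1, eHa×1, ehA×1, eha×1
EeHhAa×EeHhAa grid (8·8=64): EEHHAA=1 EEHHAa=2 EEHHaa=1 EEHhAA=2 EEHhAa=4 EEHhaa=2 EEhhAA=1 EEhhAa=2 EEhhaa=1 EeHHAA=2 EeHHAa=4 EeHHaa=2 EeHhAA=4 EeHhAa=8 EeHhaa=4 EehhAA=2 EehhAa=4 Eehhaa=2 eeHHAA=1 eeHHAa=2 eeHHaa=1 eeHhAA=2 eeHhAa=4 eeHhaa=2 eehhAA=1 eehhAa=2 eehhaa=1
eehhAA hits 1/64; gcd=1; 1÷1/64÷1 = 1/64

P(eehhAA) = 1/64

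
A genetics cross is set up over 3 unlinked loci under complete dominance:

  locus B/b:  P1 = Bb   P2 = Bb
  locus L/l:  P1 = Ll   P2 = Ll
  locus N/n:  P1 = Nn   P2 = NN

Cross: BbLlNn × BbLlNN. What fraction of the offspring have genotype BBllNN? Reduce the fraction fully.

BbLlNn gametes: BLN×1, BLn×1, BlN×1, Bln×1, bLN×1, bLn×1, blN×1, bln×1
BbLlNN gametes: BLN×2, BlN×2, bLN×2, blN×2
BbLlNn×BbLlNN grid (8·8=64): BBLLNN=2 BBLLNn=2 BBLlNN=4 BBLlNn=4 BBllNN=2 BBllNn=2 BbLLNN=4 BbLLNn=4 BbLlNN=8 BbLlNn=8 BbllNN=4 BbllNn=4 bbLLNN=2 bbLLNn=2 bbLlNN=4 bbLlNn=4 bbllNN=2 bbllNn=2
BBllNN hits 2/64; gcd=2; 2÷2/64÷2 = 1/32

P(BBllNN) = 1/32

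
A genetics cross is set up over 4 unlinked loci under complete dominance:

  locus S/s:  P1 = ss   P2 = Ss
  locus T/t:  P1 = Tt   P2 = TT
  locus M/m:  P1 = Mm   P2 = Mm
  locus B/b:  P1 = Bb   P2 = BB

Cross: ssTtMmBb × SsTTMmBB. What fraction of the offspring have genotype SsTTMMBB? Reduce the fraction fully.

P(SsTTMMBB) = 1/32

ssTtMmBb gametes: sTMB×2, sTMb×2, sTmB×2, sTmb×2, stMB×2, stMb×2, stmB×2, stmb×2
SsTTMmBB gametes: STMB×4, STmB×4, sTMB×4, sTmB×4
ssTtMmBb×SsTTMmBB grid (16·16=256): SsTTMMBB=8 SsTTMMBb=8 SsTTMmBB=16 SsTTMmBb=16 SsTTmmBB=8 SsTTmmBb=8 SsTtMMBB=8 SsTtMMBb=8 SsTtMmBB=16 SsTtMmBb=16 SsTtmmBB=8 SsTtmmBb=8 ssTTMMBB=8 ssTTMMBb=8 ssTTMmBB=16 ssTTMmBb=16 ssTTmmBB=8 ssTTmmBb=8 ssTtMMBB=8 ssTtMMBb=8 ssTtMmBB=16 ssTtMmBb=16 ssTtmmBB=8 ssTtmmBb=8
SsTTMMBB hits 8/256; gcd=8; 8÷8/256÷8 = 1/32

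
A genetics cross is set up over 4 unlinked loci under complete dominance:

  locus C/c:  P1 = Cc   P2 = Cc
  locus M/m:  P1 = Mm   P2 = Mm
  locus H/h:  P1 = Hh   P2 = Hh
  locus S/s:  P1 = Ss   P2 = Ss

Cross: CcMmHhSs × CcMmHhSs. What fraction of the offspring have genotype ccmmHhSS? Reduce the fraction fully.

CcMmHhSs gametes: CMHS×1, CMHs×1, CMhS×1, CMhs×1, CmHS×1, CmHs×1, CmhS×1, Cmhs×1, cMHS×1, cMHs×1, cMhS×1, cMhs×1, cmHS×1, cmHs×1, cmhS×1, cmhs×1
CcMmHhSs gametes: CMHS×1, CMHs×1, CMhS×1, CMhs×1, CmHS×1, CmHs×1, CmhS×1, Cmhs×1, cMHS×1, cMHs×1, cMhS×1, cMhs×1, cmHS×1, cmHs×1, cmhS×1, cmhs×1
CcMmHhSs×CcMmHhSs grid (16·16=256): CCMMHHSS=1 CCMMHHSs=2 CCMMHHss=1 CCMMHhSS=2 CCMMHhSs=4 CCMMHhss=2 CCMMhhSS=1 CCMMhhSs=2 CCMMhhss=1 CCMmHHSS=2 CCMmHHSs=4 CCMmHHss=2 CCMmHhSS=4 CCMmHhSs=8 CCMmHhss=4 CCMmhhSS=2 CCMmhhSs=4 CCMmhhss=2 CCmmHHSS=1 CCmmHHSs=2 CCmmHHss=1 CCmmHhSS=2 CCmmHhSs=4 CCmmHhss=2 CCmmhhSS=1 CCmmhhSs=2 CCmmhhss=1 CcMMHHSS=2 CcMMHHSs=4 CcMMHHss=2 CcMMHhSS=4 CcMMHhSs=8 CcMMHhss=4 CcMMhhSS=2 CcMMhhSs=4 CcMMhhss=2 CcMmHHSS=4 CcMmHHSs=8 CcMmHHss=4 CcMmHhSS=8 CcMmHhSs=16 CcMmHhss=8 CcMmhhSS=4 CcMmhhSs=8 CcMmhhss=4 CcmmHHSS=2 CcmmHHSs=4 CcmmHHss=2 CcmmHhSS=4 CcmmHhSs=8 CcmmHhss=4 CcmmhhSS=2 CcmmhhSs=4 Ccmmhhss=2 ccMMHHSS=1 ccMMHHSs=2 ccMMHHss=1 ccMMHhSS=2 ccMMHhSs=4 ccMMHhss=2 ccMMhhSS=1 ccMMhhSs=2 ccMMhhss=1 ccMmHHSS=2 ccMmHHSs=4 ccMmHHss=2 ccMmHhSS=4 ccMmHhSs=8 ccMmHhss=4 ccMmhhSS=2 ccMmhhSs=4 ccMmhhss=2 ccmmHHSS=1 ccmmHHSs=2 ccmmHHss=1 ccmmHhSS=2 ccmmHhSs=4 ccmmHhss=2 ccmmhhSS=1 ccmmhhSs=2 ccmmhhss=1
ccmmHhSS hits 2/256; gcd=2; 2÷2/256÷2 = 1/128

P(ccmmHhSS) = 1/128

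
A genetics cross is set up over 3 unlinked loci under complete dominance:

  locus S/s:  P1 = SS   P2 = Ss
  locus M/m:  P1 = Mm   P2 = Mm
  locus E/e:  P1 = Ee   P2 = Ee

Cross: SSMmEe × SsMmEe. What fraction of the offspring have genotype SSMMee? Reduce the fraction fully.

P(SSMMee) = 1/32

SSMmEe gametes: SME×2, SMe×2, SmE×2, Sme×2
SsMmEe gametes: SME×1, SMe×1, SmE×1, Sme×1, sME×1, sMe×1, smE×1, sme×1
SSMmEe×SsMmEe grid (8·8=64): SSMMEE=2 SSMMEe=4 SSMMee=2 SSMmEE=4 SSMmEe=8 SSMmee=4 SSmmEE=2 SSmmEe=4 SSmmee=2 SsMMEE=2 SsMMEe=4 SsMMee=2 SsMmEE=4 SsMmEe=8 SsMmee=4 SsmmEE=2 SsmmEe=4 Ssmmee=2
SSMMee hits 2/64; gcd=2; 2÷2/64÷2 = 1/32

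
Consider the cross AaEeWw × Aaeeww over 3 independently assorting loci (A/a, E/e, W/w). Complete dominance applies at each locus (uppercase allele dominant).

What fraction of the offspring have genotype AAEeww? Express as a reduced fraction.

AaEeWw gametes: AEW×1, AEw×1, AeW×1, Aew×1, aEW×1, aEw×1, aeW×1, aew×1
Aaeeww gametes: Aew×4, aew×4
AaEeWw×Aaeeww grid (8·8=64): AAEeWw=4 AAEeww=4 AAeeWw=4 AAeeww=4 AaEeWw=8 AaEeww=8 AaeeWw=8 Aaeeww=8 aaEeWw=4 aaEeww=4 aaeeWw=4 aaeeww=4
AAEeww hits 4/64; gcd=4; 4÷4/64÷4 = 1/16

P(AAEeww) = 1/16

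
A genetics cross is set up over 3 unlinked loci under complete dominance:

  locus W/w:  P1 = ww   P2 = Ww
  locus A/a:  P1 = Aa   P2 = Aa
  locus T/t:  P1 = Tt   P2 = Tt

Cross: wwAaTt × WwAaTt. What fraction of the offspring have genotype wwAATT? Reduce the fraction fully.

P(wwAATT) = 1/32

wwAaTt gametes: wAT×2, wAt×2, waT×2, wat×2
WwAaTt gametes: WAT×1, WAt×1, WaT×1, Wat×1, wAT×1, wAt×1, waT×1, wat×1
wwAaTt×WwAaTt grid (8·8=64): WwAATT=2 WwAATt=4 WwAAtt=2 WwAaTT=4 WwAaTt=8 WwAatt=4 WwaaTT=2 WwaaTt=4 Wwaatt=2 wwAATT=2 wwAATt=4 wwAAtt=2 wwAaTT=4 wwAaTt=8 wwAatt=4 wwaaTT=2 wwaaTt=4 wwaatt=2
wwAATT hits 2/64; gcd=2; 2÷2/64÷2 = 1/32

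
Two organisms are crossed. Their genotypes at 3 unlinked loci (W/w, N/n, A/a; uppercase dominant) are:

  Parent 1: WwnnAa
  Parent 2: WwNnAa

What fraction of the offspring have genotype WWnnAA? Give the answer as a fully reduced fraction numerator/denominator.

P(WWnnAA) = 1/32

WwnnAa gametes: WnA×2, Wna×2, wnA×2, wna×2
WwNnAa gametes: WNA×1, WNa×1, WnA×1, Wna×1, wNA×1, wNa×1, wnA×1, wna×1
WwnnAa×WwNnAa grid (8·8=64): WWNnAA=2 WWNnAa=4 WWNnaa=2 WWnnAA=2 WWnnAa=4 WWnnaa=2 WwNnAA=4 WwNnAa=8 WwNnaa=4 WwnnAA=4 WwnnAa=8 Wwnnaa=4 wwNnAA=2 wwNnAa=4 wwNnaa=2 wwnnAA=2 wwnnAa=4 wwnnaa=2
WWnnAA hits 2/64; gcd=2; 2÷2/64÷2 = 1/32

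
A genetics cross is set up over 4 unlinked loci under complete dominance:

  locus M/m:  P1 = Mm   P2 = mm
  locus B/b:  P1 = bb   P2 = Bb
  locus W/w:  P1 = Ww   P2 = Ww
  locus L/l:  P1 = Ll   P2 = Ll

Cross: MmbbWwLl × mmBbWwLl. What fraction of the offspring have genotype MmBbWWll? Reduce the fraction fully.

P(MmBbWWll) = 1/64

MmbbWwLl gametes: MbWL×2, MbWl×2, MbwL×2, Mbwl×2, mbWL×2, mbWl×2, mbwL×2, mbwl×2
mmBbWwLl gametes: mBWL×2, mBWl×2, mBwL×2, mBwl×2, mbWL×2, mbWl×2, mbwL×2, mbwl×2
MmbbWwLl×mmBbWwLl grid (16·16=256): MmBbWWLL=4 MmBbWWLl=8 MmBbWWll=4 MmBbWwLL=8 MmBbWwLl=16 MmBbWwll=8 MmBbwwLL=4 MmBbwwLl=8 MmBbwwll=4 MmbbWWLL=4 MmbbWWLl=8 MmbbWWll=4 MmbbWwLL=8 MmbbWwLl=16 MmbbWwll=8 MmbbwwLL=4 MmbbwwLl=8 Mmbbwwll=4 mmBbWWLL=4 mmBbWWLl=8 mmBbWWll=4 mmBbWwLL=8 mmBbWwLl=16 mmBbWwll=8 mmBbwwLL=4 mmBbwwLl=8 mmBbwwll=4 mmbbWWLL=4 mmbbWWLl=8 mmbbWWll=4 mmbbWwLL=8 mmbbWwLl=16 mmbbWwll=8 mmbbwwLL=4 mmbbwwLl=8 mmbbwwll=4
MmBbWWll hits 4/256; gcd=4; 4÷4/256÷4 = 1/64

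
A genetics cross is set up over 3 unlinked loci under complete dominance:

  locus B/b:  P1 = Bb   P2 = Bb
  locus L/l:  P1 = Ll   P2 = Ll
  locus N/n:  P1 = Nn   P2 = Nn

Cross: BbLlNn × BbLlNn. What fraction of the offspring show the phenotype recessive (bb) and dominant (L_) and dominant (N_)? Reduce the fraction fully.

P(bb L_ N_) = 9/64

BbLlNn gametes: BLN×1, BLn×1, BlN×1, Bln×1, bLN×1, bLn×1, blN×1, bln×1
BbLlNn gametes: BLN×1, BLn×1, BlN×1, Bln×1, bLN×1, bLn×1, blN×1, bln×1
BbLlNn×BbLlNn grid (8·8=64): BBLLNN=1 BBLLNn=2 BBLLnn=1 BBLlNN=2 BBLlNn=4 BBLlnn=2 BBllNN=1 BBllNn=2 BBllnn=1 BbLLNN=2 BbLLNn=4 BbLLnn=2 BbLlNN=4 BbLlNn=8 BbLlnn=4 BbllNN=2 BbllNn=4 Bbllnn=2 bbLLNN=1 bbLLNn=2 bbLLnn=1 bbLlNN=2 bbLlNn=4 bbLlnn=2 bbllNN=1 bbllNn=2 bbllnn=1
bb L_ N_ hits 9/64; gcd=1; 9÷1/64÷1 = 9/64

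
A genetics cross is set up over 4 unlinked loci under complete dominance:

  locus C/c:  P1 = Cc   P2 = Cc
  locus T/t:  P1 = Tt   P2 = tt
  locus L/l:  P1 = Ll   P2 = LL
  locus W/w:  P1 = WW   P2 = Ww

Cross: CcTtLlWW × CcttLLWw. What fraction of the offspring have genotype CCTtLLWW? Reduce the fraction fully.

P(CCTtLLWW) = 1/32

CcTtLlWW gametes: CTLW×2, CTlW×2, CtLW×2, CtlW×2, cTLW×2, cTlW×2, ctLW×2, ctlW×2
CcttLLWw gametes: CtLW×4, CtLw×4, ctLW×4, ctLw×4
CcTtLlWW×CcttLLWw grid (16·16=256): CCTtLLWW=8 CCTtLLWw=8 CCTtLlWW=8 CCTtLlWw=8 CCttLLWW=8 CCttLLWw=8 CCttLlWW=8 CCttLlWw=8 CcTtLLWW=16 CcTtLLWw=16 CcTtLlWW=16 CcTtLlWw=16 CcttLLWW=16 CcttLLWw=16 CcttLlWW=16 CcttLlWw=16 ccTtLLWW=8 ccTtLLWw=8 ccTtLlWW=8 ccTtLlWw=8 ccttLLWW=8 ccttLLWw=8 ccttLlWW=8 ccttLlWw=8
CCTtLLWW hits 8/256; gcd=8; 8÷8/256÷8 = 1/32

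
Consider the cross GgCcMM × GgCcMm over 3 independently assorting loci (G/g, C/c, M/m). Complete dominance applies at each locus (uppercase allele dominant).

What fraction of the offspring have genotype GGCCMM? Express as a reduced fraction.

GgCcMM gametes: GCM×2, GcM×2, gCM×2, gcM×2
GgCcMm gametes: GCM×1, GCm×1, GcM×1, Gcm×1, gCM×1, gCm×1, gcM×1, gcm×1
GgCcMM×GgCcMm grid (8·8=64): GGCCMM=2 GGCCMm=2 GGCcMM=4 GGCcMm=4 GGccMM=2 GGccMm=2 GgCCMM=4 GgCCMm=4 GgCcMM=8 GgCcMm=8 GgccMM=4 GgccMm=4 ggCCMM=2 ggCCMm=2 ggCcMM=4 ggCcMm=4 ggccMM=2 ggccMm=2
GGCCMM hits 2/64; gcd=2; 2÷2/64÷2 = 1/32

P(GGCCMM) = 1/32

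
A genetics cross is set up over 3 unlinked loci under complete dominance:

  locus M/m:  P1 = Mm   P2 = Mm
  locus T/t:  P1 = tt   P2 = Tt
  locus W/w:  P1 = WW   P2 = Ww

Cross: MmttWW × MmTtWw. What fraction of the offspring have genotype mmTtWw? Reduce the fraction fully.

MmttWW gametes: MtW×4, mtW×4
MmTtWw gametes: MTW×1, MTw×1, MtW×1, Mtw×1, mTW×1, mTw×1, mtW×1, mtw×1
MmttWW×MmTtWw grid (8·8=64): MMTtWW=4 MMTtWw=4 MMttWW=4 MMttWw=4 MmTtWW=8 MmTtWw=8 MmttWW=8 MmttWw=8 mmTtWW=4 mmTtWw=4 mmttWW=4 mmttWw=4
mmTtWw hits 4/64; gcd=4; 4÷4/64÷4 = 1/16

P(mmTtWw) = 1/16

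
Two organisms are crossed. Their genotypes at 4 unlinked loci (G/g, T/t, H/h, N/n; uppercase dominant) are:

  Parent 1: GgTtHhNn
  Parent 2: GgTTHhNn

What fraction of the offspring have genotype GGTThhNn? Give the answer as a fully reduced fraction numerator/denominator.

GgTtHhNn gametes: GTHN×1, GTHn×1, GThN×1, GThn×1, GtHN×1, GtHn×1, GthN×1, Gthn×1, gTHN×1, gTHn×1, gThN×1, gThn×1, gtHN×1, gtHn×1, gthN×1, gthn×1
GgTTHhNn gametes: GTHN×2, GTHn×2, GThN×2, GThn×2, gTHN×2, gTHn×2, gThN×2, gThn×2
GgTtHhNn×GgTTHhNn grid (16·16=256): GGTTHHNN=2 GGTTHHNn=4 GGTTHHnn=2 GGTTHhNN=4 GGTTHhNn=8 GGTTHhnn=4 GGTThhNN=2 GGTThhNn=4 GGTThhnn=2 GGTtHHNN=2 GGTtHHNn=4 GGTtHHnn=2 GGTtHhNN=4 GGTtHhNn=8 GGTtHhnn=4 GGTthhNN=2 GGTthhNn=4 GGTthhnn=2 GgTTHHNN=4 GgTTHHNn=8 GgTTHHnn=4 GgTTHhNN=8 GgTTHhNn=16 GgTTHhnn=8 GgTThhNN=4 GgTThhNn=8 GgTThhnn=4 GgTtHHNN=4 GgTtHHNn=8 GgTtHHnn=4 GgTtHhNN=8 GgTtHhNn=16 GgTtHhnn=8 GgTthhNN=4 GgTthhNn=8 GgTthhnn=4 ggTTHHNN=2 ggTTHHNn=4 ggTTHHnn=2 ggTTHhNN=4 ggTTHhNn=8 ggTTHhnn=4 ggTThhNN=2 ggTThhNn=4 ggTThhnn=2 ggTtHHNN=2 ggTtHHNn=4 ggTtHHnn=2 ggTtHhNN=4 ggTtHhNn=8 ggTtHhnn=4 ggTthhNN=2 ggTthhNn=4 ggTthhnn=2
GGTThhNn hits 4/256; gcd=4; 4÷4/256÷4 = 1/64

P(GGTThhNn) = 1/64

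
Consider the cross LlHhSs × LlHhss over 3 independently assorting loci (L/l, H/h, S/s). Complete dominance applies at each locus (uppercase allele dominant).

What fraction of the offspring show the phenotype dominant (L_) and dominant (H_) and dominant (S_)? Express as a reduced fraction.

LlHhSs gametes: LHS×1, LHs×1, LhS×1, Lhs×1, lHS×1, lHs×1, lhS×1, lhs×1
LlHhss gametes: LHs×2, Lhs×2, lHs×2, lhs×2
LlHhSs×LlHhss grid (8·8=64): LLHHSs=2 LLHHss=2 LLHhSs=4 LLHhss=4 LLhhSs=2 LLhhss=2 LlHHSs=4 LlHHss=4 LlHhSs=8 LlHhss=8 LlhhSs=4 Llhhss=4 llHHSs=2 llHHss=2 llHhSs=4 llHhss=4 llhhSs=2 llhhss=2
L_ H_ S_ hits 18/64; gcd=2; 18÷2/64÷2 = 9/32

P(L_ H_ S_) = 9/32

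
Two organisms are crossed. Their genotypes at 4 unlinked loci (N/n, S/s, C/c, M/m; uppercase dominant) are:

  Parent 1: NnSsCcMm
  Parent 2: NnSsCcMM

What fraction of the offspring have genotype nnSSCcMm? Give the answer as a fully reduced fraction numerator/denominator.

P(nnSSCcMm) = 1/64

NnSsCcMm gametes: NSCM×1, NSCm×1, NScM×1, NScm×1, NsCM×1, NsCm×1, NscM×1, Nscm×1, nSCM×1, nSCm×1, nScM×1, nScm×1, nsCM×1, nsCm×1, nscM×1, nscm×1
NnSsCcMM gametes: NSCM×2, NScM×2, NsCM×2, NscM×2, nSCM×2, nScM×2, nsCM×2, nscM×2
NnSsCcMm×NnSsCcMM grid (16·16=256): NNSSCCMM=2 NNSSCCMm=2 NNSSCcMM=4 NNSSCcMm=4 NNSSccMM=2 NNSSccMm=2 NNSsCCMM=4 NNSsCCMm=4 NNSsCcMM=8 NNSsCcMm=8 NNSsccMM=4 NNSsccMm=4 NNssCCMM=2 NNssCCMm=2 NNssCcMM=4 NNssCcMm=4 NNssccMM=2 NNssccMm=2 NnSSCCMM=4 NnSSCCMm=4 NnSSCcMM=8 NnSSCcMm=8 NnSSccMM=4 NnSSccMm=4 NnSsCCMM=8 NnSsCCMm=8 NnSsCcMM=16 NnSsCcMm=16 NnSsccMM=8 NnSsccMm=8 NnssCCMM=4 NnssCCMm=4 NnssCcMM=8 NnssCcMm=8 NnssccMM=4 NnssccMm=4 nnSSCCMM=2 nnSSCCMm=2 nnSSCcMM=4 nnSSCcMm=4 nnSSccMM=2 nnSSccMm=2 nnSsCCMM=4 nnSsCCMm=4 nnSsCcMM=8 nnSsCcMm=8 nnSsccMM=4 nnSsccMm=4 nnssCCMM=2 nnssCCMm=2 nnssCcMM=4 nnssCcMm=4 nnssccMM=2 nnssccMm=2
nnSSCcMm hits 4/256; gcd=4; 4÷4/256÷4 = 1/64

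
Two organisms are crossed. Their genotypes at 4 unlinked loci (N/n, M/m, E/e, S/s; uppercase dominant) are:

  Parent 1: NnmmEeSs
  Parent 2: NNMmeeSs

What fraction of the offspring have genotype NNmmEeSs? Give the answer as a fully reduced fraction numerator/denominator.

P(NNmmEeSs) = 1/16

NnmmEeSs gametes: NmES×2, NmEs×2, NmeS×2, Nmes×2, nmES×2, nmEs×2, nmeS×2, nmes×2
NNMmeeSs gametes: NMeS×4, NMes×4, NmeS×4, Nmes×4
NnmmEeSs×NNMmeeSs grid (16·16=256): NNMmEeSS=8 NNMmEeSs=16 NNMmEess=8 NNMmeeSS=8 NNMmeeSs=16 NNMmeess=8 NNmmEeSS=8 NNmmEeSs=16 NNmmEess=8 NNmmeeSS=8 NNmmeeSs=16 NNmmeess=8 NnMmEeSS=8 NnMmEeSs=16 NnMmEess=8 NnMmeeSS=8 NnMmeeSs=16 NnMmeess=8 NnmmEeSS=8 NnmmEeSs=16 NnmmEess=8 NnmmeeSS=8 NnmmeeSs=16 Nnmmeess=8
NNmmEeSs hits 16/256; gcd=16; 16÷16/256÷16 = 1/16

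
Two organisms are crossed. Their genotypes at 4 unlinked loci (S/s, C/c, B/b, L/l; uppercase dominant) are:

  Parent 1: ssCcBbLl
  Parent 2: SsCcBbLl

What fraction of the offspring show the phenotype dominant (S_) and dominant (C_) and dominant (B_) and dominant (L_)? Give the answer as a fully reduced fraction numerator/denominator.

ssCcBbLl gametes: sCBL×2, sCBl×2, sCbL×2, sCbl×2, scBL×2, scBl×2, scbL×2, scbl×2
SsCcBbLl gametes: SCBL×1, SCBl×1, SCbL×1, SCbl×1, ScBL×1, ScBl×1, ScbL×1, Scbl×1, sCBL×1, sCBl×1, sCbL×1, sCbl×1, scBL×1, scBl×1, scbL×1, scbl×1
ssCcBbLl×SsCcBbLl grid (16·16=256): SsCCBBLL=2 SsCCBBLl=4 SsCCBBll=2 SsCCBbLL=4 SsCCBbLl=8 SsCCBbll=4 SsCCbbLL=2 SsCCbbLl=4 SsCCbbll=2 SsCcBBLL=4 SsCcBBLl=8 SsCcBBll=4 SsCcBbLL=8 SsCcBbLl=16 SsCcBbll=8 SsCcbbLL=4 SsCcbbLl=8 SsCcbbll=4 SsccBBLL=2 SsccBBLl=4 SsccBBll=2 SsccBbLL=4 SsccBbLl=8 SsccBbll=4 SsccbbLL=2 SsccbbLl=4 Ssccbbll=2 ssCCBBLL=2 ssCCBBLl=4 ssCCBBll=2 ssCCBbLL=4 ssCCBbLl=8 ssCCBbll=4 ssCCbbLL=2 ssCCbbLl=4 ssCCbbll=2 ssCcBBLL=4 ssCcBBLl=8 ssCcBBll=4 ssCcBbLL=8 ssCcBbLl=16 ssCcBbll=8 ssCcbbLL=4 ssCcbbLl=8 ssCcbbll=4 ssccBBLL=2 ssccBBLl=4 ssccBBll=2 ssccBbLL=4 ssccBbLl=8 ssccBbll=4 ssccbbLL=2 ssccbbLl=4 ssccbbll=2
S_ C_ B_ L_ hits 54/256; gcd=2; 54÷2/256÷2 = 27/128

P(S_ C_ B_ L_) = 27/128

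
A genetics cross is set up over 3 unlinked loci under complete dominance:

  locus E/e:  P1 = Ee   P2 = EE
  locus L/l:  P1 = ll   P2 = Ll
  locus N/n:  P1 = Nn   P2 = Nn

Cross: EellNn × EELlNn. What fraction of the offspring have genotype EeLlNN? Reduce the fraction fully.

EellNn gametes: ElN×2, Eln×2, elN×2, eln×2
EELlNn gametes: ELN×2, ELn×2, ElN×2, Eln×2
EellNn×EELlNn grid (8·8=64): EELlNN=4 EELlNn=8 EELlnn=4 EEllNN=4 EEllNn=8 EEllnn=4 EeLlNN=4 EeLlNn=8 EeLlnn=4 EellNN=4 EellNn=8 Eellnn=4
EeLlNN hits 4/64; gcd=4; 4÷4/64÷4 = 1/16

P(EeLlNN) = 1/16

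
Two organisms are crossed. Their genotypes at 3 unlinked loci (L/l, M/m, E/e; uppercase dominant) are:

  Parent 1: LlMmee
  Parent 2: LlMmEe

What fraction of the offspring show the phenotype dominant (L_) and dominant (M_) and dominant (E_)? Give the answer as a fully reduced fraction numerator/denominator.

P(L_ M_ E_) = 9/32

LlMmee gametes: LMe×2, Lme×2, lMe×2, lme×2
LlMmEe gametes: LME×1, LMe×1, LmE×1, Lme×1, lME×1, lMe×1, lmE×1, lme×1
LlMmee×LlMmEe grid (8·8=64): LLMMEe=2 LLMMee=2 LLMmEe=4 LLMmee=4 LLmmEe=2 LLmmee=2 LlMMEe=4 LlMMee=4 LlMmEe=8 LlMmee=8 LlmmEe=4 Llmmee=4 llMMEe=2 llMMee=2 llMmEe=4 llMmee=4 llmmEe=2 llmmee=2
L_ M_ E_ hits 18/64; gcd=2; 18÷2/64÷2 = 9/32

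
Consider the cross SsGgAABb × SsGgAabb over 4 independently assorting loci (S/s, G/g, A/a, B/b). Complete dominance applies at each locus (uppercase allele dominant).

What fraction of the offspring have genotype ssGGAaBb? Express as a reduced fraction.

P(ssGGAaBb) = 1/64

SsGgAABb gametes: SGAB×2, SGAb×2, SgAB×2, SgAb×2, sGAB×2, sGAb×2, sgAB×2, sgAb×2
SsGgAabb gametes: SGAb×2, SGab×2, SgAb×2, Sgab×2, sGAb×2, sGab×2, sgAb×2, sgab×2
SsGgAABb×SsGgAabb grid (16·16=256): SSGGAABb=4 SSGGAAbb=4 SSGGAaBb=4 SSGGAabb=4 SSGgAABb=8 SSGgAAbb=8 SSGgAaBb=8 SSGgAabb=8 SSggAABb=4 SSggAAbb=4 SSggAaBb=4 SSggAabb=4 SsGGAABb=8 SsGGAAbb=8 SsGGAaBb=8 SsGGAabb=8 SsGgAABb=16 SsGgAAbb=16 SsGgAaBb=16 SsGgAabb=16 SsggAABb=8 SsggAAbb=8 SsggAaBb=8 SsggAabb=8 ssGGAABb=4 ssGGAAbb=4 ssGGAaBb=4 ssGGAabb=4 ssGgAABb=8 ssGgAAbb=8 ssGgAaBb=8 ssGgAabb=8 ssggAABb=4 ssggAAbb=4 ssggAaBb=4 ssggAabb=4
ssGGAaBb hits 4/256; gcd=4; 4÷4/256÷4 = 1/64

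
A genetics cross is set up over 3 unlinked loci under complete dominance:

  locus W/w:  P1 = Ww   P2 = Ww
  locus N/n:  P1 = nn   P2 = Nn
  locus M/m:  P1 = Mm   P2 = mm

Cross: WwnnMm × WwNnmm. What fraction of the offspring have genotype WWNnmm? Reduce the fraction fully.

WwnnMm gametes: WnM×2, Wnm×2, wnM×2, wnm×2
WwNnmm gametes: WNm×2, Wnm×2, wNm×2, wnm×2
WwnnMm×WwNnmm grid (8·8=64): WWNnMm=4 WWNnmm=4 WWnnMm=4 WWnnmm=4 WwNnMm=8 WwNnmm=8 WwnnMm=8 Wwnnmm=8 wwNnMm=4 wwNnmm=4 wwnnMm=4 wwnnmm=4
WWNnmm hits 4/64; gcd=4; 4÷4/64÷4 = 1/16

P(WWNnmm) = 1/16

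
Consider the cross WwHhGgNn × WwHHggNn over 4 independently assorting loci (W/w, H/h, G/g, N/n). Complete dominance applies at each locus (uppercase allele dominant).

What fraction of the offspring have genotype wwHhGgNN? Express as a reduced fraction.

WwHhGgNn gametes: WHGN×1, WHGn×1, WHgN×1, WHgn×1, WhGN×1, WhGn×1, WhgN×1, Whgn×1, wHGN×1, wHGn×1, wHgN×1, wHgn×1, whGN×1, whGn×1, whgN×1, whgn×1
WwHHggNn gametes: WHgN×4, WHgn×4, wHgN×4, wHgn×4
WwHhGgNn×WwHHggNn grid (16·16=256): WWHHGgNN=4 WWHHGgNn=8 WWHHGgnn=4 WWHHggNN=4 WWHHggNn=8 WWHHggnn=4 WWHhGgNN=4 WWHhGgNn=8 WWHhGgnn=4 WWHhggNN=4 WWHhggNn=8 WWHhggnn=4 WwHHGgNN=8 WwHHGgNn=16 WwHHGgnn=8 WwHHggNN=8 WwHHggNn=16 WwHHggnn=8 WwHhGgNN=8 WwHhGgNn=16 WwHhGgnn=8 WwHhggNN=8 WwHhggNn=16 WwHhggnn=8 wwHHGgNN=4 wwHHGgNn=8 wwHHGgnn=4 wwHHggNN=4 wwHHggNn=8 wwHHggnn=4 wwHhGgNN=4 wwHhGgNn=8 wwHhGgnn=4 wwHhggNN=4 wwHhggNn=8 wwHhggnn=4
wwHhGgNN hits 4/256; gcd=4; 4÷4/256÷4 = 1/64

P(wwHhGgNN) = 1/64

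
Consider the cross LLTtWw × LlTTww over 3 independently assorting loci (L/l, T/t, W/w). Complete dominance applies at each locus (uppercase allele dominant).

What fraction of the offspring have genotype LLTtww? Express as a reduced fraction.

LLTtWw gametes: LTW×2, LTw×2, LtW×2, Ltw×2
LlTTww gametes: LTw×4, lTw×4
LLTtWw×LlTTww grid (8·8=64): LLTTWw=8 LLTTww=8 LLTtWw=8 LLTtww=8 LlTTWw=8 LlTTww=8 LlTtWw=8 LlTtww=8
LLTtww hits 8/64; gcd=8; 8÷8/64÷8 = 1/8

P(LLTtww) = 1/8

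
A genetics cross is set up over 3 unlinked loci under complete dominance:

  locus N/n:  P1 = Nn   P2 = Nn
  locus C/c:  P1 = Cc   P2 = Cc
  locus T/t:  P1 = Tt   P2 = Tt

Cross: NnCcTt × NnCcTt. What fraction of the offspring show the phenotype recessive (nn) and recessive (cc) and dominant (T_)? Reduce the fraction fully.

P(nn cc T_) = 3/64

NnCcTt gametes: NCT×1, NCt×1, NcT×1, Nct×1, nCT×1, nCt×1, ncT×1, nct×1
NnCcTt gametes: NCT×1, NCt×1, NcT×1, Nct×1, nCT×1, nCt×1, ncT×1, nct×1
NnCcTt×NnCcTt grid (8·8=64): NNCCTT=1 NNCCTt=2 NNCCtt=1 NNCcTT=2 NNCcTt=4 NNCctt=2 NNccTT=1 NNccTt=2 NNcctt=1 NnCCTT=2 NnCCTt=4 NnCCtt=2 NnCcTT=4 NnCcTt=8 NnCctt=4 NnccTT=2 NnccTt=4 Nncctt=2 nnCCTT=1 nnCCTt=2 nnCCtt=1 nnCcTT=2 nnCcTt=4 nnCctt=2 nnccTT=1 nnccTt=2 nncctt=1
nn cc T_ hits 3/64; gcd=1; 3÷1/64÷1 = 3/64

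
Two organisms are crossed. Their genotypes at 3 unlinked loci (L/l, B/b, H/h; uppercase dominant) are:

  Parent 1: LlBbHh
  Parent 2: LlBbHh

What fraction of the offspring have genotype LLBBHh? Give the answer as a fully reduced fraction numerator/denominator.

P(LLBBHh) = 1/32

LlBbHh gametes: LBH×1, LBh×1, LbH×1, Lbh×1, lBH×1, lBh×1, lbH×1, lbh×1
LlBbHh gametes: LBH×1, LBh×1, LbH×1, Lbh×1, lBH×1, lBh×1, lbH×1, lbh×1
LlBbHh×LlBbHh grid (8·8=64): LLBBHH=1 LLBBHh=2 LLBBhh=1 LLBbHH=2 LLBbHh=4 LLBbhh=2 LLbbHH=1 LLbbHh=2 LLbbhh=1 LlBBHH=2 LlBBHh=4 LlBBhh=2 LlBbHH=4 LlBbHh=8 LlBbhh=4 LlbbHH=2 LlbbHh=4 Llbbhh=2 llBBHH=1 llBBHh=2 llBBhh=1 llBbHH=2 llBbHh=4 llBbhh=2 llbbHH=1 llbbHh=2 llbbhh=1
LLBBHh hits 2/64; gcd=2; 2÷2/64÷2 = 1/32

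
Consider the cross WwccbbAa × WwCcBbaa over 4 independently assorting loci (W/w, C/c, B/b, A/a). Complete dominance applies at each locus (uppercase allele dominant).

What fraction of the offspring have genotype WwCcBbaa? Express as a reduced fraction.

P(WwCcBbaa) = 1/16

WwccbbAa gametes: WcbA×4, Wcba×4, wcbA×4, wcba×4
WwCcBbaa gametes: WCBa×2, WCba×2, WcBa×2, Wcba×2, wCBa×2, wCba×2, wcBa×2, wcba×2
WwccbbAa×WwCcBbaa grid (16·16=256): WWCcBbAa=8 WWCcBbaa=8 WWCcbbAa=8 WWCcbbaa=8 WWccBbAa=8 WWccBbaa=8 WWccbbAa=8 WWccbbaa=8 WwCcBbAa=16 WwCcBbaa=16 WwCcbbAa=16 WwCcbbaa=16 WwccBbAa=16 WwccBbaa=16 WwccbbAa=16 Wwccbbaa=16 wwCcBbAa=8 wwCcBbaa=8 wwCcbbAa=8 wwCcbbaa=8 wwccBbAa=8 wwccBbaa=8 wwccbbAa=8 wwccbbaa=8
WwCcBbaa hits 16/256; gcd=16; 16÷16/256÷16 = 1/16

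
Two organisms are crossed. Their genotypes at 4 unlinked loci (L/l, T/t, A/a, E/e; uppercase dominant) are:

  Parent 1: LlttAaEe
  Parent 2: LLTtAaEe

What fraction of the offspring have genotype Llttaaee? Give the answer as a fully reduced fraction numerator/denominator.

P(Llttaaee) = 1/64

LlttAaEe gametes: LtAE×2, LtAe×2, LtaE×2, Ltae×2, ltAE×2, ltAe×2, ltaE×2, ltae×2
LLTtAaEe gametes: LTAE×2, LTAe×2, LTaE×2, LTae×2, LtAE×2, LtAe×2, LtaE×2, Ltae×2
LlttAaEe×LLTtAaEe grid (16·16=256): LLTtAAEE=4 LLTtAAEe=8 LLTtAAee=4 LLTtAaEE=8 LLTtAaEe=16 LLTtAaee=8 LLTtaaEE=4 LLTtaaEe=8 LLTtaaee=4 LLttAAEE=4 LLttAAEe=8 LLttAAee=4 LLttAaEE=8 LLttAaEe=16 LLttAaee=8 LLttaaEE=4 LLttaaEe=8 LLttaaee=4 LlTtAAEE=4 LlTtAAEe=8 LlTtAAee=4 LlTtAaEE=8 LlTtAaEe=16 LlTtAaee=8 LlTtaaEE=4 LlTtaaEe=8 LlTtaaee=4 LlttAAEE=4 LlttAAEe=8 LlttAAee=4 LlttAaEE=8 LlttAaEe=16 LlttAaee=8 LlttaaEE=4 LlttaaEe=8 Llttaaee=4
Llttaaee hits 4/256; gcd=4; 4÷4/256÷4 = 1/64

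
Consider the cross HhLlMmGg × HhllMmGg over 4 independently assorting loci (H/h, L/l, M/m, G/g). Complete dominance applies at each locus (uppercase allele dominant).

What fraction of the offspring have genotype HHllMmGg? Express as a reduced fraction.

HhLlMmGg gametes: HLMG×1, HLMg×1, HLmG×1, HLmg×1, HlMG×1, HlMg×1, HlmG×1, Hlmg×1, hLMG×1, hLMg×1, hLmG×1, hLmg×1, hlMG×1, hlMg×1, hlmG×1, hlmg×1
HhllMmGg gametes: HlMG×2, HlMg×2, HlmG×2, Hlmg×2, hlMG×2, hlMg×2, hlmG×2, hlmg×2
HhLlMmGg×HhllMmGg grid (16·16=256): HHLlMMGG=2 HHLlMMGg=4 HHLlMMgg=2 HHLlMmGG=4 HHLlMmGg=8 HHLlMmgg=4 HHLlmmGG=2 HHLlmmGg=4 HHLlmmgg=2 HHllMMGG=2 HHllMMGg=4 HHllMMgg=2 HHllMmGG=4 HHllMmGg=8 HHllMmgg=4 HHllmmGG=2 HHllmmGg=4 HHllmmgg=2 HhLlMMGG=4 HhLlMMGg=8 HhLlMMgg=4 HhLlMmGG=8 HhLlMmGg=16 HhLlMmgg=8 HhLlmmGG=4 HhLlmmGg=8 HhLlmmgg=4 HhllMMGG=4 HhllMMGg=8 HhllMMgg=4 HhllMmGG=8 HhllMmGg=16 HhllMmgg=8 HhllmmGG=4 HhllmmGg=8 Hhllmmgg=4 hhLlMMGG=2 hhLlMMGg=4 hhLlMMgg=2 hhLlMmGG=4 hhLlMmGg=8 hhLlMmgg=4 hhLlmmGG=2 hhLlmmGg=4 hhLlmmgg=2 hhllMMGG=2 hhllMMGg=4 hhllMMgg=2 hhllMmGG=4 hhllMmGg=8 hhllMmgg=4 hhllmmGG=2 hhllmmGg=4 hhllmmgg=2
HHllMmGg hits 8/256; gcd=8; 8÷8/256÷8 = 1/32

P(HHllMmGg) = 1/32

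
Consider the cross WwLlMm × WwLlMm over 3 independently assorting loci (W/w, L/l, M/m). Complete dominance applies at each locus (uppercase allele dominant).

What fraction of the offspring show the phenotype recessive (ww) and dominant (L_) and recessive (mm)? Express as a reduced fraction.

P(ww L_ mm) = 3/64

WwLlMm gametes: WLM×1, WLm×1, WlM×1, Wlm×1, wLM×1, wLm×1, wlM×1, wlm×1
WwLlMm gametes: WLM×1, WLm×1, WlM×1, Wlm×1, wLM×1, wLm×1, wlM×1, wlm×1
WwLlMm×WwLlMm grid (8·8=64): WWLLMM=1 WWLLMm=2 WWLLmm=1 WWLlMM=2 WWLlMm=4 WWLlmm=2 WWllMM=1 WWllMm=2 WWllmm=1 WwLLMM=2 WwLLMm=4 WwLLmm=2 WwLlMM=4 WwLlMm=8 WwLlmm=4 WwllMM=2 WwllMm=4 Wwllmm=2 wwLLMM=1 wwLLMm=2 wwLLmm=1 wwLlMM=2 wwLlMm=4 wwLlmm=2 wwllMM=1 wwllMm=2 wwllmm=1
ww L_ mm hits 3/64; gcd=1; 3÷1/64÷1 = 3/64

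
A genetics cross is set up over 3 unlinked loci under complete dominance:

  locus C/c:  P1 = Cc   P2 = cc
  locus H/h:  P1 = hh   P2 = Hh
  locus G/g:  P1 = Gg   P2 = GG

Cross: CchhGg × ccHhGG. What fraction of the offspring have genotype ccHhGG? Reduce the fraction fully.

P(ccHhGG) = 1/8

CchhGg gametes: ChG×2, Chg×2, chG×2, chg×2
ccHhGG gametes: cHG×4, chG×4
CchhGg×ccHhGG grid (8·8=64): CcHhGG=8 CcHhGg=8 CchhGG=8 CchhGg=8 ccHhGG=8 ccHhGg=8 cchhGG=8 cchhGg=8
ccHhGG hits 8/64; gcd=8; 8÷8/64÷8 = 1/8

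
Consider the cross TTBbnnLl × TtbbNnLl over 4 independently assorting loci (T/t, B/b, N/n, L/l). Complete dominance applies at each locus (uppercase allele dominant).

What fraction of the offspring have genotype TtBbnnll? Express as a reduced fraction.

TTBbnnLl gametes: TBnL×4, TBnl×4, TbnL×4, Tbnl×4
TtbbNnLl gametes: TbNL×2, TbNl×2, TbnL×2, Tbnl×2, tbNL×2, tbNl×2, tbnL×2, tbnl×2
TTBbnnLl×TtbbNnLl grid (16·16=256): TTBbNnLL=8 TTBbNnLl=16 TTBbNnll=8 TTBbnnLL=8 TTBbnnLl=16 TTBbnnll=8 TTbbNnLL=8 TTbbNnLl=16 TTbbNnll=8 TTbbnnLL=8 TTbbnnLl=16 TTbbnnll=8 TtBbNnLL=8 TtBbNnLl=16 TtBbNnll=8 TtBbnnLL=8 TtBbnnLl=16 TtBbnnll=8 TtbbNnLL=8 TtbbNnLl=16 TtbbNnll=8 TtbbnnLL=8 TtbbnnLl=16 Ttbbnnll=8
TtBbnnll hits 8/256; gcd=8; 8÷8/256÷8 = 1/32

P(TtBbnnll) = 1/32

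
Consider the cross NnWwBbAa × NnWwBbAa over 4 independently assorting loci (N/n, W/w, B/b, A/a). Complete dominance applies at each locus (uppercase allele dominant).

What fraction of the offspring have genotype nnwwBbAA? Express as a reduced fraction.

NnWwBbAa gametes: NWBA×1, NWBa×1, NWbA×1, NWba×1, NwBA×1, NwBa×1, NwbA×1, Nwba×1, nWBA×1, nWBa×1, nWbA×1, nWba×1, nwBA×1, nwBa×1, nwbA×1, nwba×1
NnWwBbAa gametes: NWBA×1, NWBa×1, NWbA×1, NWba×1, NwBA×1, NwBa×1, NwbA×1, Nwba×1, nWBA×1, nWBa×1, nWbA×1, nWba×1, nwBA×1, nwBa×1, nwbA×1, nwba×1
NnWwBbAa×NnWwBbAa grid (16·16=256): NNWWBBAA=1 NNWWBBAa=2 NNWWBBaa=1 NNWWBbAA=2 NNWWBbAa=4 NNWWBbaa=2 NNWWbbAA=1 NNWWbbAa=2 NNWWbbaa=1 NNWwBBAA=2 NNWwBBAa=4 NNWwBBaa=2 NNWwBbAA=4 NNWwBbAa=8 NNWwBbaa=4 NNWwbbAA=2 NNWwbbAa=4 NNWwbbaa=2 NNwwBBAA=1 NNwwBBAa=2 NNwwBBaa=1 NNwwBbAA=2 NNwwBbAa=4 NNwwBbaa=2 NNwwbbAA=1 NNwwbbAa=2 NNwwbbaa=1 NnWWBBAA=2 NnWWBBAa=4 NnWWBBaa=2 NnWWBbAA=4 NnWWBbAa=8 NnWWBbaa=4 NnWWbbAA=2 NnWWbbAa=4 NnWWbbaa=2 NnWwBBAA=4 NnWwBBAa=8 NnWwBBaa=4 NnWwBbAA=8 NnWwBbAa=16 NnWwBbaa=8 NnWwbbAA=4 NnWwbbAa=8 NnWwbbaa=4 NnwwBBAA=2 NnwwBBAa=4 NnwwBBaa=2 NnwwBbAA=4 NnwwBbAa=8 NnwwBbaa=4 NnwwbbAA=2 NnwwbbAa=4 Nnwwbbaa=2 nnWWBBAA=1 nnWWBBAa=2 nnWWBBaa=1 nnWWBbAA=2 nnWWBbAa=4 nnWWBbaa=2 nnWWbbAA=1 nnWWbbAa=2 nnWWbbaa=1 nnWwBBAA=2 nnWwBBAa=4 nnWwBBaa=2 nnWwBbAA=4 nnWwBbAa=8 nnWwBbaa=4 nnWwbbAA=2 nnWwbbAa=4 nnWwbbaa=2 nnwwBBAA=1 nnwwBBAa=2 nnwwBBaa=1 nnwwBbAA=2 nnwwBbAa=4 nnwwBbaa=2 nnwwbbAA=1 nnwwbbAa=2 nnwwbbaa=1
nnwwBbAA hits 2/256; gcd=2; 2÷2/256÷2 = 1/128

P(nnwwBbAA) = 1/128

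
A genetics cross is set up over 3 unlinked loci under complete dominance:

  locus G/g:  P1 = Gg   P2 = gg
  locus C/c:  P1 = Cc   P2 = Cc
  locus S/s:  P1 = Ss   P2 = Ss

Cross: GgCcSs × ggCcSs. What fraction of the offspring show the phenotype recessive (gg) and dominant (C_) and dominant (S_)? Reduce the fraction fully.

GgCcSs gametes: GCS×1, GCs×1, GcS×1, Gcs×1, gCS×1, gCs×1, gcS×1, gcs×1
ggCcSs gametes: gCS×2, gCs×2, gcS×2, gcs×2
GgCcSs×ggCcSs grid (8·8=64): GgCCSS=2 GgCCSs=4 GgCCss=2 GgCcSS=4 GgCcSs=8 GgCcss=4 GgccSS=2 GgccSs=4 Ggccss=2 ggCCSS=2 ggCCSs=4 ggCCss=2 ggCcSS=4 ggCcSs=8 ggCcss=4 ggccSS=2 ggccSs=4 ggccss=2
gg C_ S_ hits 18/64; gcd=2; 18÷2/64÷2 = 9/32

P(gg C_ S_) = 9/32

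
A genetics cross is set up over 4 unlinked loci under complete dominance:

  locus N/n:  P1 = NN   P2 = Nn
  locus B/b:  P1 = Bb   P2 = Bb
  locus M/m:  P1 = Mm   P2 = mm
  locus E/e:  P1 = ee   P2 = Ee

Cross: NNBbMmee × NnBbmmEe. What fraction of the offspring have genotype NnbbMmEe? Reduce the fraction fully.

P(NnbbMmEe) = 1/32

NNBbMmee gametes: NBMe×4, NBme×4, NbMe×4, Nbme×4
NnBbmmEe gametes: NBmE×2, NBme×2, NbmE×2, Nbme×2, nBmE×2, nBme×2, nbmE×2, nbme×2
NNBbMmee×NnBbmmEe grid (16·16=256): NNBBMmEe=8 NNBBMmee=8 NNBBmmEe=8 NNBBmmee=8 NNBbMmEe=16 NNBbMmee=16 NNBbmmEe=16 NNBbmmee=16 NNbbMmEe=8 NNbbMmee=8 NNbbmmEe=8 NNbbmmee=8 NnBBMmEe=8 NnBBMmee=8 NnBBmmEe=8 NnBBmmee=8 NnBbMmEe=16 NnBbMmee=16 NnBbmmEe=16 NnBbmmee=16 NnbbMmEe=8 NnbbMmee=8 NnbbmmEe=8 Nnbbmmee=8
NnbbMmEe hits 8/256; gcd=8; 8÷8/256÷8 = 1/32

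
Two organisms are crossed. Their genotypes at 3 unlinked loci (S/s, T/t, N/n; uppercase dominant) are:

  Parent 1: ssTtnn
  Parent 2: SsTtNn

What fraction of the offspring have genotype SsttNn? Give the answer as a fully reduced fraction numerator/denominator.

ssTtnn gametes: sTn×4, stn×4
SsTtNn gametes: STN×1, STn×1, StN×1, Stn×1, sTN×1, sTn×1, stN×1, stn×1
ssTtnn×SsTtNn grid (8·8=64): SsTTNn=4 SsTTnn=4 SsTtNn=8 SsTtnn=8 SsttNn=4 Ssttnn=4 ssTTNn=4 ssTTnn=4 ssTtNn=8 ssTtnn=8 ssttNn=4 ssttnn=4
SsttNn hits 4/64; gcd=4; 4÷4/64÷4 = 1/16

P(SsttNn) = 1/16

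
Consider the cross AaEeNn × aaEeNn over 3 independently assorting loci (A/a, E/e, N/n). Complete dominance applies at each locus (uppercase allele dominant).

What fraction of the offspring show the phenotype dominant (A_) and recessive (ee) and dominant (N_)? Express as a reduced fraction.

P(A_ ee N_) = 3/32

AaEeNn gametes: AEN×1, AEn×1, AeN×1, Aen×1, aEN×1, aEn×1, aeN×1, aen×1
aaEeNn gametes: aEN×2, aEn×2, aeN×2, aen×2
AaEeNn×aaEeNn grid (8·8=64): AaEENN=2 AaEENn=4 AaEEnn=2 AaEeNN=4 AaEeNn=8 AaEenn=4 AaeeNN=2 AaeeNn=4 Aaeenn=2 aaEENN=2 aaEENn=4 aaEEnn=2 aaEeNN=4 aaEeNn=8 aaEenn=4 aaeeNN=2 aaeeNn=4 aaeenn=2
A_ ee N_ hits 6/64; gcd=2; 6÷2/64÷2 = 3/32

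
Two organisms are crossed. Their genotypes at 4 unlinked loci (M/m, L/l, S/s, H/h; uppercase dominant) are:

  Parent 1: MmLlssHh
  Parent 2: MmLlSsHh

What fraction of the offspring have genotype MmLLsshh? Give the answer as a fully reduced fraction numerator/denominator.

MmLlssHh gametes: MLsH×2, MLsh×2, MlsH×2, Mlsh×2, mLsH×2, mLsh×2, mlsH×2, mlsh×2
MmLlSsHh gametes: MLSH×1, MLSh×1, MLsH×1, MLsh×1, MlSH×1, MlSh×1, MlsH×1, Mlsh×1, mLSH×1, mLSh×1, mLsH×1, mLsh×1, mlSH×1, mlSh×1, mlsH×1, mlsh×1
MmLlssHh×MmLlSsHh grid (16·16=256): MMLLSsHH=2 MMLLSsHh=4 MMLLSshh=2 MMLLssHH=2 MMLLssHh=4 MMLLsshh=2 MMLlSsHH=4 MMLlSsHh=8 MMLlSshh=4 MMLlssHH=4 MMLlssHh=8 MMLlsshh=4 MMllSsHH=2 MMllSsHh=4 MMllSshh=2 MMllssHH=2 MMllssHh=4 MMllsshh=2 MmLLSsHH=4 MmLLSsHh=8 MmLLSshh=4 MmLLssHH=4 MmLLssHh=8 MmLLsshh=4 MmLlSsHH=8 MmLlSsHh=16 MmLlSshh=8 MmLlssHH=8 MmLlssHh=16 MmLlsshh=8 MmllSsHH=4 MmllSsHh=8 MmllSshh=4 MmllssHH=4 MmllssHh=8 Mmllsshh=4 mmLLSsHH=2 mmLLSsHh=4 mmLLSshh=2 mmLLssHH=2 mmLLssHh=4 mmLLsshh=2 mmLlSsHH=4 mmLlSsHh=8 mmLlSshh=4 mmLlssHH=4 mmLlssHh=8 mmLlsshh=4 mmllSsHH=2 mmllSsHh=4 mmllSshh=2 mmllssHH=2 mmllssHh=4 mmllsshh=2
MmLLsshh hits 4/256; gcd=4; 4÷4/256÷4 = 1/64

P(MmLLsshh) = 1/64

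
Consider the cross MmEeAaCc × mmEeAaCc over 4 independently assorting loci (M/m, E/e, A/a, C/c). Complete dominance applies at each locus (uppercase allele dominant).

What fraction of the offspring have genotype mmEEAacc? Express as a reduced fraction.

P(mmEEAacc) = 1/64

MmEeAaCc gametes: MEAC×1, MEAc×1, MEaC×1, MEac×1, MeAC×1, MeAc×1, MeaC×1, Meac×1, mEAC×1, mEAc×1, mEaC×1, mEac×1, meAC×1, meAc×1, meaC×1, meac×1
mmEeAaCc gametes: mEAC×2, mEAc×2, mEaC×2, mEac×2, meAC×2, meAc×2, meaC×2, meac×2
MmEeAaCc×mmEeAaCc grid (16·16=256): MmEEAACC=2 MmEEAACc=4 MmEEAAcc=2 MmEEAaCC=4 MmEEAaCc=8 MmEEAacc=4 MmEEaaCC=2 MmEEaaCc=4 MmEEaacc=2 MmEeAACC=4 MmEeAACc=8 MmEeAAcc=4 MmEeAaCC=8 MmEeAaCc=16 MmEeAacc=8 MmEeaaCC=4 MmEeaaCc=8 MmEeaacc=4 MmeeAACC=2 MmeeAACc=4 MmeeAAcc=2 MmeeAaCC=4 MmeeAaCc=8 MmeeAacc=4 MmeeaaCC=2 MmeeaaCc=4 Mmeeaacc=2 mmEEAACC=2 mmEEAACc=4 mmEEAAcc=2 mmEEAaCC=4 mmEEAaCc=8 mmEEAacc=4 mmEEaaCC=2 mmEEaaCc=4 mmEEaacc=2 mmEeAACC=4 mmEeAACc=8 mmEeAAcc=4 mmEeAaCC=8 mmEeAaCc=16 mmEeAacc=8 mmEeaaCC=4 mmEeaaCc=8 mmEeaacc=4 mmeeAACC=2 mmeeAACc=4 mmeeAAcc=2 mmeeAaCC=4 mmeeAaCc=8 mmeeAacc=4 mmeeaaCC=2 mmeeaaCc=4 mmeeaacc=2
mmEEAacc hits 4/256; gcd=4; 4÷4/256÷4 = 1/64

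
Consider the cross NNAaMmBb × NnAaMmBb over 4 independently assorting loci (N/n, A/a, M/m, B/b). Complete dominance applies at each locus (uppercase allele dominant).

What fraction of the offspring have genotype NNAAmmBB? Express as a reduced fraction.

P(NNAAmmBB) = 1/128

NNAaMmBb gametes: NAMB×2, NAMb×2, NAmB×2, NAmb×2, NaMB×2, NaMb×2, NamB×2, Namb×2
NnAaMmBb gametes: NAMB×1, NAMb×1, NAmB×1, NAmb×1, NaMB×1, NaMb×1, NamB×1, Namb×1, nAMB×1, nAMb×1, nAmB×1, nAmb×1, naMB×1, naMb×1, namB×1, namb×1
NNAaMmBb×NnAaMmBb grid (16·16=256): NNAAMMBB=2 NNAAMMBb=4 NNAAMMbb=2 NNAAMmBB=4 NNAAMmBb=8 NNAAMmbb=4 NNAAmmBB=2 NNAAmmBb=4 NNAAmmbb=2 NNAaMMBB=4 NNAaMMBb=8 NNAaMMbb=4 NNAaMmBB=8 NNAaMmBb=16 NNAaMmbb=8 NNAammBB=4 NNAammBb=8 NNAammbb=4 NNaaMMBB=2 NNaaMMBb=4 NNaaMMbb=2 NNaaMmBB=4 NNaaMmBb=8 NNaaMmbb=4 NNaammBB=2 NNaammBb=4 NNaammbb=2 NnAAMMBB=2 NnAAMMBb=4 NnAAMMbb=2 NnAAMmBB=4 NnAAMmBb=8 NnAAMmbb=4 NnAAmmBB=2 NnAAmmBb=4 NnAAmmbb=2 NnAaMMBB=4 NnAaMMBb=8 NnAaMMbb=4 NnAaMmBB=8 NnAaMmBb=16 NnAaMmbb=8 NnAammBB=4 NnAammBb=8 NnAammbb=4 NnaaMMBB=2 NnaaMMBb=4 NnaaMMbb=2 NnaaMmBB=4 NnaaMmBb=8 NnaaMmbb=4 NnaammBB=2 NnaammBb=4 Nnaammbb=2
NNAAmmBB hits 2/256; gcd=2; 2÷2/256÷2 = 1/128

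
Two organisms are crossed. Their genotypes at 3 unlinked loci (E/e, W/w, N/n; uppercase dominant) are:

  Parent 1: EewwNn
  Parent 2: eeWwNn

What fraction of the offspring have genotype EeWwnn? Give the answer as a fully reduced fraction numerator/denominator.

P(EeWwnn) = 1/16

EewwNn gametes: EwN×2, Ewn×2, ewN×2, ewn×2
eeWwNn gametes: eWN×2, eWn×2, ewN×2, ewn×2
EewwNn×eeWwNn grid (8·8=64): EeWwNN=4 EeWwNn=8 EeWwnn=4 EewwNN=4 EewwNn=8 Eewwnn=4 eeWwNN=4 eeWwNn=8 eeWwnn=4 eewwNN=4 eewwNn=8 eewwnn=4
EeWwnn hits 4/64; gcd=4; 4÷4/64÷4 = 1/16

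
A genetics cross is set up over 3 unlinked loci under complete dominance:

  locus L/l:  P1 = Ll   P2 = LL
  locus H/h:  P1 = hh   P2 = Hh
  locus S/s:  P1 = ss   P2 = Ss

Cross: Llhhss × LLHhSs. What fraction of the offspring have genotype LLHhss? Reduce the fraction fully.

Llhhss gametes: Lhs×4, lhs×4
LLHhSs gametes: LHS×2, LHs×2, LhS×2, Lhs×2
Llhhss×LLHhSs grid (8·8=64): LLHhSs=8 LLHhss=8 LLhhSs=8 LLhhss=8 LlHhSs=8 LlHhss=8 LlhhSs=8 Llhhss=8
LLHhss hits 8/64; gcd=8; 8÷8/64÷8 = 1/8

P(LLHhss) = 1/8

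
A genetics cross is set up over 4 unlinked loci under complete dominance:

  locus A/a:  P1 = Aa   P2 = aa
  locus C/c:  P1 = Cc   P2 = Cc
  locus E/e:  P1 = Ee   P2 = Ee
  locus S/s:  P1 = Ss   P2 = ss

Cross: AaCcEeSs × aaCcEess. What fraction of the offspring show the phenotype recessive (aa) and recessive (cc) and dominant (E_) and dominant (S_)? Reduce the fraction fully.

AaCcEeSs gametes: ACES×1, ACEs×1, ACeS×1, ACes×1, AcES×1, AcEs×1, AceS×1, Aces×1, aCES×1, aCEs×1, aCeS×1, aCes×1, acES×1, acEs×1, aceS×1, aces×1
aaCcEess gametes: aCEs×4, aCes×4, acEs×4, aces×4
AaCcEeSs×aaCcEess grid (16·16=256): AaCCEESs=4 AaCCEEss=4 AaCCEeSs=8 AaCCEess=8 AaCCeeSs=4 AaCCeess=4 AaCcEESs=8 AaCcEEss=8 AaCcEeSs=16 AaCcEess=16 AaCceeSs=8 AaCceess=8 AaccEESs=4 AaccEEss=4 AaccEeSs=8 AaccEess=8 AacceeSs=4 Aacceess=4 aaCCEESs=4 aaCCEEss=4 aaCCEeSs=8 aaCCEess=8 aaCCeeSs=4 aaCCeess=4 aaCcEESs=8 aaCcEEss=8 aaCcEeSs=16 aaCcEess=16 aaCceeSs=8 aaCceess=8 aaccEESs=4 aaccEEss=4 aaccEeSs=8 aaccEess=8 aacceeSs=4 aacceess=4
aa cc E_ S_ hits 12/256; gcd=4; 12÷4/256÷4 = 3/64

P(aa cc E_ S_) = 3/64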